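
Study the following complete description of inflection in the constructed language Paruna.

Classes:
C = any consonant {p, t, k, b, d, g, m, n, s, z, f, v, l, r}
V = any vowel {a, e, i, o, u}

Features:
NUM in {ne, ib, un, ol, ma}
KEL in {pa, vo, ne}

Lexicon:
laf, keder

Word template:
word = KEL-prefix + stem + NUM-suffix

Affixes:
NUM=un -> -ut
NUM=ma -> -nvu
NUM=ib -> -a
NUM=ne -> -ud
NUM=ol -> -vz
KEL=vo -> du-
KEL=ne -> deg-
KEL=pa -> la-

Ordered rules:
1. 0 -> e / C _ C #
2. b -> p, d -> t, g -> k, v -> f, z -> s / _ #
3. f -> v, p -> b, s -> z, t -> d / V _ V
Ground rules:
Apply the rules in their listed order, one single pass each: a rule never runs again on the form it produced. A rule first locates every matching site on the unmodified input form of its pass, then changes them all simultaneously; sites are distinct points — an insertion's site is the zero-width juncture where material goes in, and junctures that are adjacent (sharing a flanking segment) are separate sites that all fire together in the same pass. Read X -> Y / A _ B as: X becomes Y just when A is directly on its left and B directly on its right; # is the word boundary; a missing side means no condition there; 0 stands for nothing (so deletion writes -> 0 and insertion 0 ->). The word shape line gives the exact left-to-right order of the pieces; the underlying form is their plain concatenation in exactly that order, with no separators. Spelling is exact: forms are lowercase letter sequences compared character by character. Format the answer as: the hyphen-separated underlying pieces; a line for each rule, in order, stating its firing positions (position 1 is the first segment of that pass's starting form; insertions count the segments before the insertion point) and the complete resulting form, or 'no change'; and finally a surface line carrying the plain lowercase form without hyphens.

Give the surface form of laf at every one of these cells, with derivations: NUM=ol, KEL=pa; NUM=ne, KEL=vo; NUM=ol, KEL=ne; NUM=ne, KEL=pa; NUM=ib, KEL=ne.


cell NUM=ol, KEL=pa:
underlying: la-laf-vz
1. 0 -> e / C _ C #: inserts after position(s) 6: lalafvez
2. b -> p, d -> t, g -> k, v -> f, z -> s / _ #: fires at position(s) 8: lalafves
3. f -> v, p -> b, s -> z, t -> d / V _ V: no change
surface: lalafves

cell NUM=ne, KEL=vo:
underlying: du-laf-ud
1. 0 -> e / C _ C #: no change
2. b -> p, d -> t, g -> k, v -> f, z -> s / _ #: fires at position(s) 7: dulafut
3. f -> v, p -> b, s -> z, t -> d / V _ V: fires at position(s) 5: dulavut
surface: dulavut

cell NUM=ol, KEL=ne:
underlying: deg-laf-vz
1. 0 -> e / C _ C #: inserts after position(s) 7: deglafvez
2. b -> p, d -> t, g -> k, v -> f, z -> s / _ #: fires at position(s) 9: deglafves
3. f -> v, p -> b, s -> z, t -> d / V _ V: no change
surface: deglafves

cell NUM=ne, KEL=pa:
underlying: la-laf-ud
1. 0 -> e / C _ C #: no change
2. b -> p, d -> t, g -> k, v -> f, z -> s / _ #: fires at position(s) 7: lalafut
3. f -> v, p -> b, s -> z, t -> d / V _ V: fires at position(s) 5: lalavut
surface: lalavut

cell NUM=ib, KEL=ne:
underlying: deg-laf-a
1. 0 -> e / C _ C #: no change
2. b -> p, d -> t, g -> k, v -> f, z -> s / _ #: no change
3. f -> v, p -> b, s -> z, t -> d / V _ V: fires at position(s) 6: deglava
surface: deglava


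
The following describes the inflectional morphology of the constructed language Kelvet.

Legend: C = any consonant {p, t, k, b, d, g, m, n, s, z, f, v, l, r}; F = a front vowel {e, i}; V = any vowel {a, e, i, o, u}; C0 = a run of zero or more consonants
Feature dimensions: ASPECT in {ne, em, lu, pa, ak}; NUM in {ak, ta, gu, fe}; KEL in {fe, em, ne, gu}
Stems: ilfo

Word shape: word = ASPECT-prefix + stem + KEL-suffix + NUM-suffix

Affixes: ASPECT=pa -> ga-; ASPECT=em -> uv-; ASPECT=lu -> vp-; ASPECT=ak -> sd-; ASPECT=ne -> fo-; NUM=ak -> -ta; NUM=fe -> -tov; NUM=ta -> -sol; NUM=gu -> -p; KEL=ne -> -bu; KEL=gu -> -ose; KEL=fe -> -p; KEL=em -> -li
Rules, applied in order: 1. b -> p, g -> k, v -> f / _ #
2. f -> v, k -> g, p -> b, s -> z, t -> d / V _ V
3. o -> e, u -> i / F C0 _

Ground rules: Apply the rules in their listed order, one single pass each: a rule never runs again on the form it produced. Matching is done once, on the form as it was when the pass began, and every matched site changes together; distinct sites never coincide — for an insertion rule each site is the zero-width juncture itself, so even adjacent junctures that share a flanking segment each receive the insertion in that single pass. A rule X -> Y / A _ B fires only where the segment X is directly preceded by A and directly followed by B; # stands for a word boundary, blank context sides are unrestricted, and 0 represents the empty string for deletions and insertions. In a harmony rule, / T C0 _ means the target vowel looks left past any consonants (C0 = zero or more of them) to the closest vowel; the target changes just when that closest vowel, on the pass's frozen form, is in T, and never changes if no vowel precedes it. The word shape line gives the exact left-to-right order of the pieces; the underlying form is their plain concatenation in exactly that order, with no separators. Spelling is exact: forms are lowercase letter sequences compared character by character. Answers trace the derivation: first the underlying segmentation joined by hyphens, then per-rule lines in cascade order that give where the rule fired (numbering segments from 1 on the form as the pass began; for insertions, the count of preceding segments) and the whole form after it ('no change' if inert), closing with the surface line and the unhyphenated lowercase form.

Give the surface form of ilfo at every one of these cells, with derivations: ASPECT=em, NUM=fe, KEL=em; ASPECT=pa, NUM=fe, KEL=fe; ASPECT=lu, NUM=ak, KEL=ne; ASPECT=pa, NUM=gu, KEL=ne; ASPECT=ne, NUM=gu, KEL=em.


cell ASPECT=em, NUM=fe, KEL=em:
underlying: uv-ilfo-li-tov
1. b -> p, g -> k, v -> f / _ #: fires at position(s) 11: uvilfolitof
2. f -> v, k -> g, p -> b, s -> z, t -> d / V _ V: fires at position(s) 9: uvilfolidof
3. o -> e, u -> i / F C0 _: fires at position(s) 6, 10: uvilfelidef
surface: uvilfelidef

cell ASPECT=pa, NUM=fe, KEL=fe:
underlying: ga-ilfo-p-tov
1. b -> p, g -> k, v -> f / _ #: fires at position(s) 10: gailfoptof
2. f -> v, k -> g, p -> b, s -> z, t -> d / V _ V: no change
3. o -> e, u -> i / F C0 _: fires at position(s) 6: gailfeptof
surface: gailfeptof

cell ASPECT=lu, NUM=ak, KEL=ne:
underlying: vp-ilfo-bu-ta
1. b -> p, g -> k, v -> f / _ #: no change
2. f -> v, k -> g, p -> b, s -> z, t -> d / V _ V: fires at position(s) 9: vpilfobuda
3. o -> e, u -> i / F C0 _: fires at position(s) 6: vpilfebuda
surface: vpilfebuda

cell ASPECT=pa, NUM=gu, KEL=ne:
underlying: ga-ilfo-bu-p
1. b -> p, g -> k, v -> f / _ #: no change
2. f -> v, k -> g, p -> b, s -> z, t -> d / V _ V: no change
3. o -> e, u -> i / F C0 _: fires at position(s) 6: gailfebup
surface: gailfebup

cell ASPECT=ne, NUM=gu, KEL=em:
underlying: fo-ilfo-li-p
1. b -> p, g -> k, v -> f / _ #: no change
2. f -> v, k -> g, p -> b, s -> z, t -> d / V _ V: no change
3. o -> e, u -> i / F C0 _: fires at position(s) 6: foilfelip
surface: foilfelip


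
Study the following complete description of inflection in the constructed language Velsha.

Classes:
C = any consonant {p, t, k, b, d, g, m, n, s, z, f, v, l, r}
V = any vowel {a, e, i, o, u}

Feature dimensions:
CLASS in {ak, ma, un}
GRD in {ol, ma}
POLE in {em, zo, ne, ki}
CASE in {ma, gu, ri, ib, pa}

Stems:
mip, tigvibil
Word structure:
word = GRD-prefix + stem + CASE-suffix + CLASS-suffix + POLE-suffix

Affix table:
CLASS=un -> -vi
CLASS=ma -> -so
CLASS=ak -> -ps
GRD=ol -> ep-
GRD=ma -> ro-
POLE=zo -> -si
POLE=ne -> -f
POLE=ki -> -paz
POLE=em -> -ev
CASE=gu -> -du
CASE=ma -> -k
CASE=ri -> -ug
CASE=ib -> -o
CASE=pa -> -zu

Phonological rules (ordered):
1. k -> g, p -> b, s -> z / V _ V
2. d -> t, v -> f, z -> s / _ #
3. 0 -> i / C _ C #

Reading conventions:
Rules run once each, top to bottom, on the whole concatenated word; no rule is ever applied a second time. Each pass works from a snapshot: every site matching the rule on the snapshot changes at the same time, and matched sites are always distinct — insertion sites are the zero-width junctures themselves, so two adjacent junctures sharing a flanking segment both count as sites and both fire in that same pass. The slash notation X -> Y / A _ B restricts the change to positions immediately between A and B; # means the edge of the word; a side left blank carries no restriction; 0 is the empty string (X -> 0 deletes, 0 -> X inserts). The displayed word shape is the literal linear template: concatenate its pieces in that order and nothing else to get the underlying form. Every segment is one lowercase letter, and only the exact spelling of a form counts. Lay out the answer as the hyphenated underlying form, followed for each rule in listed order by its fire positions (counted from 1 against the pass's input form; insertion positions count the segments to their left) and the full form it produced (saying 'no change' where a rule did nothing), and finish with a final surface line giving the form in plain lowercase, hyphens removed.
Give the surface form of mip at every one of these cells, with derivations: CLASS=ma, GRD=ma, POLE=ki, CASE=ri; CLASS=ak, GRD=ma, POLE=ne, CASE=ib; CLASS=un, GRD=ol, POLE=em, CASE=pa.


cell CLASS=ma, GRD=ma, POLE=ki, CASE=ri:
underlying: ro-mip-ug-so-paz
1. k -> g, p -> b, s -> z / V _ V: fires at position(s) 5, 10: romibugsobaz
2. d -> t, v -> f, z -> s / _ #: fires at position(s) 12: romibugsobas
3. 0 -> i / C _ C #: no change
surface: romibugsobas

cell CLASS=ak, GRD=ma, POLE=ne, CASE=ib:
underlying: ro-mip-o-ps-f
1. k -> g, p -> b, s -> z / V _ V: fires at position(s) 5: romibopsf
2. d -> t, v -> f, z -> s / _ #: no change
3. 0 -> i / C _ C #: inserts after position(s) 8: romibopsif
surface: romibopsif

cell CLASS=un, GRD=ol, POLE=em, CASE=pa:
underlying: ep-mip-zu-vi-ev
1. k -> g, p -> b, s -> z / V _ V: no change
2. d -> t, v -> f, z -> s / _ #: fires at position(s) 11: epmipzuvief
3. 0 -> i / C _ C #: no change
surface: epmipzuvief


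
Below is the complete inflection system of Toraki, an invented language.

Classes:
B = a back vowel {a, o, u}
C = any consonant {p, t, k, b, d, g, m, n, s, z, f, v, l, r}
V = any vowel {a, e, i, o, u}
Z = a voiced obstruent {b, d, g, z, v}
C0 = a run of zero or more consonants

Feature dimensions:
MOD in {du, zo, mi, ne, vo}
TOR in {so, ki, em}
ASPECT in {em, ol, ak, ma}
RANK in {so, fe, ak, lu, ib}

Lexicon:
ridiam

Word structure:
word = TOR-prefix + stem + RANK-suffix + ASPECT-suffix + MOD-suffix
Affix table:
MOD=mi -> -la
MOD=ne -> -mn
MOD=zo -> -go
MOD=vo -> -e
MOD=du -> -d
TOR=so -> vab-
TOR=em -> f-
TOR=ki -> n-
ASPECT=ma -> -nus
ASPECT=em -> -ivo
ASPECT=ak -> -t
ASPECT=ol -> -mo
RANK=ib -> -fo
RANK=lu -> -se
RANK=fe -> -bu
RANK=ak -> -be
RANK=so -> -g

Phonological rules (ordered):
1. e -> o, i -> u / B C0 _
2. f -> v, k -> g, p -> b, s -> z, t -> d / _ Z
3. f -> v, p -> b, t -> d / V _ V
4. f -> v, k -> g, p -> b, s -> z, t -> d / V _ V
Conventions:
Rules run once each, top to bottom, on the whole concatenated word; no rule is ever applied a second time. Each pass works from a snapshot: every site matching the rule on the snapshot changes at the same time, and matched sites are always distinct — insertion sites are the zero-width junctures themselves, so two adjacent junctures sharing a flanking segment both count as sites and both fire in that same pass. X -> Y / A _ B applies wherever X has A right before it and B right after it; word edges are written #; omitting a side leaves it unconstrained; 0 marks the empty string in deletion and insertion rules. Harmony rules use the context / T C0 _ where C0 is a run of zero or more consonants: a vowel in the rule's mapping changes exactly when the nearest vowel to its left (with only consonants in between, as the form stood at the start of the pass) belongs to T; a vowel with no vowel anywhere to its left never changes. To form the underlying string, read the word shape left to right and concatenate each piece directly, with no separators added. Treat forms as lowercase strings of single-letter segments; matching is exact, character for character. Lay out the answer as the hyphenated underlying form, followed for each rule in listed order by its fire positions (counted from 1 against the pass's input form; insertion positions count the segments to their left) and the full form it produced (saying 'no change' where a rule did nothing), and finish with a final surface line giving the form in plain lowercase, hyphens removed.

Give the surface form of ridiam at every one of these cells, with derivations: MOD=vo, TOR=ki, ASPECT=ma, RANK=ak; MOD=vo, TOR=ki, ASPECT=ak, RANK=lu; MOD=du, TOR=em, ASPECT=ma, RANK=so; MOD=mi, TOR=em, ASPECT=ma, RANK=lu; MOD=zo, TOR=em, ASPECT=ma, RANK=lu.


cell MOD=vo, TOR=ki, ASPECT=ma, RANK=ak:
underlying: n-ridiam-be-nus-e
1. e -> o, i -> u / B C0 _: fires at position(s) 9, 13: nridiambonuso
2. f -> v, k -> g, p -> b, s -> z, t -> d / _ Z: no change
3. f -> v, p -> b, t -> d / V _ V: no change
4. f -> v, k -> g, p -> b, s -> z, t -> d / V _ V: fires at position(s) 12: nridiambonuzo
surface: nridiambonuzo

cell MOD=vo, TOR=ki, ASPECT=ak, RANK=lu:
underlying: n-ridiam-se-t-e
1. e -> o, i -> u / B C0 _: fires at position(s) 9: nridiamsote
2. f -> v, k -> g, p -> b, s -> z, t -> d / _ Z: no change
3. f -> v, p -> b, t -> d / V _ V: fires at position(s) 10: nridiamsode
4. f -> v, k -> g, p -> b, s -> z, t -> d / V _ V: no change
surface: nridiamsode

cell MOD=du, TOR=em, ASPECT=ma, RANK=so:
underlying: f-ridiam-g-nus-d
1. e -> o, i -> u / B C0 _: no change
2. f -> v, k -> g, p -> b, s -> z, t -> d / _ Z: fires at position(s) 11: fridiamgnuzd
3. f -> v, p -> b, t -> d / V _ V: no change
4. f -> v, k -> g, p -> b, s -> z, t -> d / V _ V: no change
surface: fridiamgnuzd

cell MOD=mi, TOR=em, ASPECT=ma, RANK=lu:
underlying: f-ridiam-se-nus-la
1. e -> o, i -> u / B C0 _: fires at position(s) 9: fridiamsonusla
2. f -> v, k -> g, p -> b, s -> z, t -> d / _ Z: no change
3. f -> v, p -> b, t -> d / V _ V: no change
4. f -> v, k -> g, p -> b, s -> z, t -> d / V _ V: no change
surface: fridiamsonusla

cell MOD=zo, TOR=em, ASPECT=ma, RANK=lu:
underlying: f-ridiam-se-nus-go
1. e -> o, i -> u / B C0 _: fires at position(s) 9: fridiamsonusgo
2. f -> v, k -> g, p -> b, s -> z, t -> d / _ Z: fires at position(s) 12: fridiamsonuzgo
3. f -> v, p -> b, t -> d / V _ V: no change
4. f -> v, k -> g, p -> b, s -> z, t -> d / V _ V: no change
surface: fridiamsonuzgo


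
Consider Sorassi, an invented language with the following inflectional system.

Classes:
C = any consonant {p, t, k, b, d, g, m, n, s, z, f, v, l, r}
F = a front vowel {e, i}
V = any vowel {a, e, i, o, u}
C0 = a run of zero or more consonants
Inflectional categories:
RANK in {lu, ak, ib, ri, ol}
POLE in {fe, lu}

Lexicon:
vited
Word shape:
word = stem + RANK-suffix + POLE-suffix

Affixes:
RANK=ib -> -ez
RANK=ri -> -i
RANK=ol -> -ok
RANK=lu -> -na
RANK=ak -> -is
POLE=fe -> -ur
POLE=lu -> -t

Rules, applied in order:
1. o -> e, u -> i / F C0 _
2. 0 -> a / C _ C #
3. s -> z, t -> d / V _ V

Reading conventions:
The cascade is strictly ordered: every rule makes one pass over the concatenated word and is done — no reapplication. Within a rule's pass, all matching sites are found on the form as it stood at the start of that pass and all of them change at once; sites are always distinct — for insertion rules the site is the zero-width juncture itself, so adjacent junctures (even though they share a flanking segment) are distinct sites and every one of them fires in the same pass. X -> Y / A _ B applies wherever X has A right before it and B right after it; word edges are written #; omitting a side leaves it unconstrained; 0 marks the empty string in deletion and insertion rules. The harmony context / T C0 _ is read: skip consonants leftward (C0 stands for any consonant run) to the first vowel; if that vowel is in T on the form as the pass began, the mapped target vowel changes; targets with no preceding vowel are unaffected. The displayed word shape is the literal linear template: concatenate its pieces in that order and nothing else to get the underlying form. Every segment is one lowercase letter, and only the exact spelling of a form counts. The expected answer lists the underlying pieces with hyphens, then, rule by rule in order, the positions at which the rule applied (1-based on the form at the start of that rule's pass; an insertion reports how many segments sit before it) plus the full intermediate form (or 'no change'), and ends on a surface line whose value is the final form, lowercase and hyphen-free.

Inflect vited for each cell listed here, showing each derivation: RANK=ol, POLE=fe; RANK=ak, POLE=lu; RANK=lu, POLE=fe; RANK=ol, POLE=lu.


cell RANK=ol, POLE=fe:
underlying: vited-ok-ur
1. o -> e, u -> i / F C0 _: fires at position(s) 6: vitedekur
2. 0 -> a / C _ C #: no change
3. s -> z, t -> d / V _ V: fires at position(s) 3: videdekur
surface: videdekur

cell RANK=ak, POLE=lu:
underlying: vited-is-t
1. o -> e, u -> i / F C0 _: no change
2. 0 -> a / C _ C #: inserts after position(s) 7: vitedisat
3. s -> z, t -> d / V _ V: fires at position(s) 3, 7: videdizat
surface: videdizat

cell RANK=lu, POLE=fe:
underlying: vited-na-ur
1. o -> e, u -> i / F C0 _: no change
2. 0 -> a / C _ C #: no change
3. s -> z, t -> d / V _ V: fires at position(s) 3: vidednaur
surface: vidednaur

cell RANK=ol, POLE=lu:
underlying: vited-ok-t
1. o -> e, u -> i / F C0 _: fires at position(s) 6: vitedekt
2. 0 -> a / C _ C #: inserts after position(s) 7: vitedekat
3. s -> z, t -> d / V _ V: fires at position(s) 3: videdekat
surface: videdekat


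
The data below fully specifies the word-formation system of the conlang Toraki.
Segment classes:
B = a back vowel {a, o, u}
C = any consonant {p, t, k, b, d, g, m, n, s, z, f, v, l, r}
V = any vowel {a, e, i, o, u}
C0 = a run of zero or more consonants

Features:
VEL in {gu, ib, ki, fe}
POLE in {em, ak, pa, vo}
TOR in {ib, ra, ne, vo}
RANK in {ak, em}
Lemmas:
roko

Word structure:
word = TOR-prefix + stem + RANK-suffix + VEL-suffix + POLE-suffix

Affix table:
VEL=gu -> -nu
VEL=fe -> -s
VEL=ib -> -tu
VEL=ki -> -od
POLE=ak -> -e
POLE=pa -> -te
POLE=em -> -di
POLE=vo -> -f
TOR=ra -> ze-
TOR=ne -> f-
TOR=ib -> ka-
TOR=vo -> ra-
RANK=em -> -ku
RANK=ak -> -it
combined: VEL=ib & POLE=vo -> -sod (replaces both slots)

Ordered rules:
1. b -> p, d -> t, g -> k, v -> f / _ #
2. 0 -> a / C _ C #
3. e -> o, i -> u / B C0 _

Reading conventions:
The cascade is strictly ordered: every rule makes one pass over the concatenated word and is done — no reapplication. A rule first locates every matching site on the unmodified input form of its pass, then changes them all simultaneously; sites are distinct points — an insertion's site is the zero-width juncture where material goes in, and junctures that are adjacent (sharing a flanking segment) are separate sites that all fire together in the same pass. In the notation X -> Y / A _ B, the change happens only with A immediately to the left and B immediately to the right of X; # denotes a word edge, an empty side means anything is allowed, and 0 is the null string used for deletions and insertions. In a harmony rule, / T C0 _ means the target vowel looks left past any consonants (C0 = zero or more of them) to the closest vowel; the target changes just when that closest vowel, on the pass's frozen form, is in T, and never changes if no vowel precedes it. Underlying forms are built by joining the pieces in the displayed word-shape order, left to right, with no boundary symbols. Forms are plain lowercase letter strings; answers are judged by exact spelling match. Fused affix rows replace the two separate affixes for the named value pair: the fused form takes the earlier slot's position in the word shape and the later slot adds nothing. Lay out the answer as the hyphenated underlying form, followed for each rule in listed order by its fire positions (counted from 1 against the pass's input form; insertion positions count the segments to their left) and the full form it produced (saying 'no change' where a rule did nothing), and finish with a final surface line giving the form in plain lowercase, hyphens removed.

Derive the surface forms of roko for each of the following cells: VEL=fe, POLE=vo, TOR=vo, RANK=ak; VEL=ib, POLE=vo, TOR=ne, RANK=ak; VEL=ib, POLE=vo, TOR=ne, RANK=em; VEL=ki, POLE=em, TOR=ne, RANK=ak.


cell VEL=fe, POLE=vo, TOR=vo, RANK=ak:
underlying: ra-roko-it-s-f
1. b -> p, d -> t, g -> k, v -> f / _ #: no change
2. 0 -> a / C _ C #: inserts after position(s) 9: rarokoitsaf
3. e -> o, i -> u / B C0 _: fires at position(s) 7: rarokoutsaf
surface: rarokoutsaf

cell VEL=ib, POLE=vo, TOR=ne, RANK=ak:
underlying: f-roko-it-sod
1. b -> p, d -> t, g -> k, v -> f / _ #: fires at position(s) 10: frokoitsot
2. 0 -> a / C _ C #: no change
3. e -> o, i -> u / B C0 _: fires at position(s) 6: frokoutsot
surface: frokoutsot

cell VEL=ib, POLE=vo, TOR=ne, RANK=em:
underlying: f-roko-ku-sod
1. b -> p, d -> t, g -> k, v -> f / _ #: fires at position(s) 10: frokokusot
2. 0 -> a / C _ C #: no change
3. e -> o, i -> u / B C0 _: no change
surface: frokokusot

cell VEL=ki, POLE=em, TOR=ne, RANK=ak:
underlying: f-roko-it-od-di
1. b -> p, d -> t, g -> k, v -> f / _ #: no change
2. 0 -> a / C _ C #: no change
3. e -> o, i -> u / B C0 _: fires at position(s) 6, 11: frokoutoddu
surface: frokoutoddu


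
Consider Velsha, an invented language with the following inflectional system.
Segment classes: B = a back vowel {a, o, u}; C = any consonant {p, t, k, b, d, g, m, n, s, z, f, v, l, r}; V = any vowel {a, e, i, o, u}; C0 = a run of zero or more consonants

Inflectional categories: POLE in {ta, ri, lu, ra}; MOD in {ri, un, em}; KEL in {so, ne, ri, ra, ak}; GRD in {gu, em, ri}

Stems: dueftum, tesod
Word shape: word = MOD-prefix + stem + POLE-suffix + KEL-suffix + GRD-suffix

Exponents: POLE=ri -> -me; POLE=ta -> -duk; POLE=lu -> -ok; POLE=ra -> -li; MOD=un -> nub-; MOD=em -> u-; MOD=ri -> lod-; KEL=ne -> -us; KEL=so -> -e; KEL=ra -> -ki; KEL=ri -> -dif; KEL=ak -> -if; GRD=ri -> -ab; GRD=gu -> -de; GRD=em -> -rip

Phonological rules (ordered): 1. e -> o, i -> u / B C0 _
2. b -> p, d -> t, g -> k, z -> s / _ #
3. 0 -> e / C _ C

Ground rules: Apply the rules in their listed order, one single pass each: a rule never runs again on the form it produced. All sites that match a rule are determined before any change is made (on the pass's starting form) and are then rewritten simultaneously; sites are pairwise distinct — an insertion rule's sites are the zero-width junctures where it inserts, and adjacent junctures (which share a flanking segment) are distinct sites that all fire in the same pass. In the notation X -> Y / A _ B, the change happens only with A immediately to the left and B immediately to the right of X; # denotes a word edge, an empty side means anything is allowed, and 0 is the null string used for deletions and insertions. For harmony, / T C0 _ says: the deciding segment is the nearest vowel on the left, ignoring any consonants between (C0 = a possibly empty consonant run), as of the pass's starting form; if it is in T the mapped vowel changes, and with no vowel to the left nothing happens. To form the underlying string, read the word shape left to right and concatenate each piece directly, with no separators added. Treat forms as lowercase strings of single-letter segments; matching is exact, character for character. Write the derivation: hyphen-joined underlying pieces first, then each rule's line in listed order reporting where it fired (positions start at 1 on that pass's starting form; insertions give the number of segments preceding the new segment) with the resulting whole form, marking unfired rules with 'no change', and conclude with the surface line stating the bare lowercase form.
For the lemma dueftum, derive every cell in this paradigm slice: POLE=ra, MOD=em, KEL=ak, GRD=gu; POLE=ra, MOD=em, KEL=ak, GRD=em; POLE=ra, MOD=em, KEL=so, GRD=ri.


cell POLE=ra, MOD=em, KEL=ak, GRD=gu:
underlying: u-dueftum-li-if-de
1. e -> o, i -> u / B C0 _: fires at position(s) 4, 10: uduoftumluifde
2. b -> p, d -> t, g -> k, z -> s / _ #: no change
3. 0 -> e / C _ C: inserts after position(s) 5, 8, 12: uduofetumeluifede
surface: uduofetumeluifede

cell POLE=ra, MOD=em, KEL=ak, GRD=em:
underlying: u-dueftum-li-if-rip
1. e -> o, i -> u / B C0 _: fires at position(s) 4, 10: uduoftumluifrip
2. b -> p, d -> t, g -> k, z -> s / _ #: no change
3. 0 -> e / C _ C: inserts after position(s) 5, 8, 12: uduofetumeluiferip
surface: uduofetumeluiferip

cell POLE=ra, MOD=em, KEL=so, GRD=ri:
underlying: u-dueftum-li-e-ab
1. e -> o, i -> u / B C0 _: fires at position(s) 4, 10: uduoftumlueab
2. b -> p, d -> t, g -> k, z -> s / _ #: fires at position(s) 13: uduoftumlueap
3. 0 -> e / C _ C: inserts after position(s) 5, 8: uduofetumelueap
surface: uduofetumelueap


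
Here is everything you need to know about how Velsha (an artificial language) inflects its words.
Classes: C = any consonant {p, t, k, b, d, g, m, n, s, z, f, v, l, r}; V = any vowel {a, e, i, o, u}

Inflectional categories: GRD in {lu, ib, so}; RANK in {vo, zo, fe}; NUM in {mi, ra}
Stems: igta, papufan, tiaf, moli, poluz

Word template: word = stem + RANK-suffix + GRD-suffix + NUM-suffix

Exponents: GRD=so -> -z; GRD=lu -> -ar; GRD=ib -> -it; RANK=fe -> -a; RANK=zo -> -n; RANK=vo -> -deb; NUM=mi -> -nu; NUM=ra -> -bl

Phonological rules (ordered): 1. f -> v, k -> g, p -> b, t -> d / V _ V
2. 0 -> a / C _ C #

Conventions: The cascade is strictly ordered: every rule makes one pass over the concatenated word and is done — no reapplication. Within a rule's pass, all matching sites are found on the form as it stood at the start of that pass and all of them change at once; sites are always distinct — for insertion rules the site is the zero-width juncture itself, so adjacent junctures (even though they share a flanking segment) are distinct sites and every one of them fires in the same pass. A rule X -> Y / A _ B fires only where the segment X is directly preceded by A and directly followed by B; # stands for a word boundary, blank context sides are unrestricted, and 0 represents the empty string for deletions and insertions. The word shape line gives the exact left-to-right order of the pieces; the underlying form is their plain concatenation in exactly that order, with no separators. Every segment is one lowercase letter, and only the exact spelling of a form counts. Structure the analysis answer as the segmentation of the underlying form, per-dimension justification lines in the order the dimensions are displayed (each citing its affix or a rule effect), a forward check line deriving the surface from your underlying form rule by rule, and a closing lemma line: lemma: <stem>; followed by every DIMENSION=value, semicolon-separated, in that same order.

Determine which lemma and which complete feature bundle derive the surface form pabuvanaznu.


underlying: papufan-a-z-nu
GRD=so - signalled by the affix -z
RANK=fe - signalled by the affix -a
NUM=mi - signalled by the affix -nu
check: papufanaznu -> pabuvanaznu -> pabuvanaznu
lemma: papufan; GRD=so; RANK=fe; NUM=mi


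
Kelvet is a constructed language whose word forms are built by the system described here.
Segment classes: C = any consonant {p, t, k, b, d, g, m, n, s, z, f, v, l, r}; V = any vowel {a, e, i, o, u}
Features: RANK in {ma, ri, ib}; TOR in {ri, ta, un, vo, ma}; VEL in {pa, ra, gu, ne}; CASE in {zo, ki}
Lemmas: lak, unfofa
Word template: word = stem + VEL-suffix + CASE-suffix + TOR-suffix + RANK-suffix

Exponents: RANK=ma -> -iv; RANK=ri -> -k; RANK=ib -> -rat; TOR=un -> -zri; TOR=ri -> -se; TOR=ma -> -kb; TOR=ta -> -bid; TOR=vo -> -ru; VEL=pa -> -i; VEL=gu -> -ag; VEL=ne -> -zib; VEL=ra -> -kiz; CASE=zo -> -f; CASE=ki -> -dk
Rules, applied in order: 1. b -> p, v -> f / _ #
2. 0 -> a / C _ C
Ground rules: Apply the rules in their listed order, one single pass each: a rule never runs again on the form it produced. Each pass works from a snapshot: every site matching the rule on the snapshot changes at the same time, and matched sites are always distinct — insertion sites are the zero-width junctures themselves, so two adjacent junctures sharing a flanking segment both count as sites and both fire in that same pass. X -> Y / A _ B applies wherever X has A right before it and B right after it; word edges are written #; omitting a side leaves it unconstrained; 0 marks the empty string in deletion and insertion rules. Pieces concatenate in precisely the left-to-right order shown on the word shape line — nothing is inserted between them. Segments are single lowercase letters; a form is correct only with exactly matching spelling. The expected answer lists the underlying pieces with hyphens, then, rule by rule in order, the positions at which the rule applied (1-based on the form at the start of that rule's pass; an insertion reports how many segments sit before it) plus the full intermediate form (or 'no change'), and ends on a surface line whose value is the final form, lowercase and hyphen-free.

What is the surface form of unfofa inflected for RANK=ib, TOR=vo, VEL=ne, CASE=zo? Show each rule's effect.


underlying: unfofa-zib-f-ru-rat
1. b -> p, v -> f / _ #: no change
2. 0 -> a / C _ C: inserts after position(s) 2, 9, 10: unafofazibafarurat
surface: unafofazibafarurat


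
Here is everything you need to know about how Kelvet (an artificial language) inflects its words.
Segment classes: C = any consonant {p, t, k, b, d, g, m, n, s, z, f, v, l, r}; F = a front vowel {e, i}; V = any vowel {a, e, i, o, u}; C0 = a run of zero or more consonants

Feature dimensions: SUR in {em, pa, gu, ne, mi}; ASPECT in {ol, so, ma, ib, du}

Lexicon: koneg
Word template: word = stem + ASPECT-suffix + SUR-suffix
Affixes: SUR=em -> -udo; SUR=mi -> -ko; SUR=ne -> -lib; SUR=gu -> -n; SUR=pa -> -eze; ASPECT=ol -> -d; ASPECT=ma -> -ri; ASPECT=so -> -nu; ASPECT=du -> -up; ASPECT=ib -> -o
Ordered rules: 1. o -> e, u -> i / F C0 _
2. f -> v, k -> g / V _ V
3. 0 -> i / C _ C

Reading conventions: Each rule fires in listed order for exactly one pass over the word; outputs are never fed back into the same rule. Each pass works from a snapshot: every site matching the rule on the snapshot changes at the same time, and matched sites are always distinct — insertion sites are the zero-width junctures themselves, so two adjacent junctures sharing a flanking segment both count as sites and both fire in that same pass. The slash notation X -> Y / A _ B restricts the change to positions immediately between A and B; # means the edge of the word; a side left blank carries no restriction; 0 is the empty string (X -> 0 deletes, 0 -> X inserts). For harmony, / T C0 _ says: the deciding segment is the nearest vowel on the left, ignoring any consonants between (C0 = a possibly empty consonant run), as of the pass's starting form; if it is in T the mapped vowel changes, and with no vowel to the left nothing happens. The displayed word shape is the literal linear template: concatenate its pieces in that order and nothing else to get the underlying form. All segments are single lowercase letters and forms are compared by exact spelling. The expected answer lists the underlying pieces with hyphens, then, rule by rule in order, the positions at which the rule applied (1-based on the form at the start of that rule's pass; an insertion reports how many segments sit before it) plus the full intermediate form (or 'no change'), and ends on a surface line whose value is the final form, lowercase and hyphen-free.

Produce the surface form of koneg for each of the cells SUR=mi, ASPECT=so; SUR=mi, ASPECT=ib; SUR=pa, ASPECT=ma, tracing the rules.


cell SUR=mi, ASPECT=so:
underlying: koneg-nu-ko
1. o -> e, u -> i / F C0 _: fires at position(s) 7: konegniko
2. f -> v, k -> g / V _ V: fires at position(s) 8: konegnigo
3. 0 -> i / C _ C: inserts after position(s) 5: koneginigo
surface: koneginigo

cell SUR=mi, ASPECT=ib:
underlying: koneg-o-ko
1. o -> e, u -> i / F C0 _: fires at position(s) 6: konegeko
2. f -> v, k -> g / V _ V: fires at position(s) 7: konegego
3. 0 -> i / C _ C: no change
surface: konegego

cell SUR=pa, ASPECT=ma:
underlying: koneg-ri-eze
1. o -> e, u -> i / F C0 _: no change
2. f -> v, k -> g / V _ V: no change
3. 0 -> i / C _ C: inserts after position(s) 5: konegirieze
surface: konegirieze


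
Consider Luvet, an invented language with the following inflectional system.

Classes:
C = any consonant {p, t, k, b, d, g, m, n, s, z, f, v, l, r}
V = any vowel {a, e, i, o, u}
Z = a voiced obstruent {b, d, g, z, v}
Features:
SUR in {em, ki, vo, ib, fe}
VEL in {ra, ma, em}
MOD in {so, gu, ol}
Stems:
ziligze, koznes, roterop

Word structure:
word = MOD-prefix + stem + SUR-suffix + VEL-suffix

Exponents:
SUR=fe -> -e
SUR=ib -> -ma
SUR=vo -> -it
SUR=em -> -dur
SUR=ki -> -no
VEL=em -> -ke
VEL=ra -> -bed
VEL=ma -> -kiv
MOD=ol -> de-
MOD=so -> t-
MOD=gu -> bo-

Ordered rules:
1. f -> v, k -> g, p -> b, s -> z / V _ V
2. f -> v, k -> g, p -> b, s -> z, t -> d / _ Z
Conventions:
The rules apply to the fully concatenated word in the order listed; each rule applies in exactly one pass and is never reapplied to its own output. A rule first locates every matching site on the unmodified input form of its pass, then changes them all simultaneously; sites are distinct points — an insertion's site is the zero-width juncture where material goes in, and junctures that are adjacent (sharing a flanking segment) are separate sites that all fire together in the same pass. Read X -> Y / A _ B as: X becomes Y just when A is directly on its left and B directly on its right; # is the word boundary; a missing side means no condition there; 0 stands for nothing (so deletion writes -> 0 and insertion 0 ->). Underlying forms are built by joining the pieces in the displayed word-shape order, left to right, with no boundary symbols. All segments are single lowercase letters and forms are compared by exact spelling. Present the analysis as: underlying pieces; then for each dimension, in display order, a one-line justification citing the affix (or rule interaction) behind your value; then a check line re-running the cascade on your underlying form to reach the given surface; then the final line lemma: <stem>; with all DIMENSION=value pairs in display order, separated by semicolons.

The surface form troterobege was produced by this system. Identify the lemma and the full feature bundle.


underlying: t-roterop-e-ke
SUR=fe - signalled by the affix -e
VEL=em - signalled by the affix -ke
MOD=so - signalled by the affix t-
check: troteropeke -> troterobege -> troterobege
lemma: roterop; SUR=fe; VEL=em; MOD=so


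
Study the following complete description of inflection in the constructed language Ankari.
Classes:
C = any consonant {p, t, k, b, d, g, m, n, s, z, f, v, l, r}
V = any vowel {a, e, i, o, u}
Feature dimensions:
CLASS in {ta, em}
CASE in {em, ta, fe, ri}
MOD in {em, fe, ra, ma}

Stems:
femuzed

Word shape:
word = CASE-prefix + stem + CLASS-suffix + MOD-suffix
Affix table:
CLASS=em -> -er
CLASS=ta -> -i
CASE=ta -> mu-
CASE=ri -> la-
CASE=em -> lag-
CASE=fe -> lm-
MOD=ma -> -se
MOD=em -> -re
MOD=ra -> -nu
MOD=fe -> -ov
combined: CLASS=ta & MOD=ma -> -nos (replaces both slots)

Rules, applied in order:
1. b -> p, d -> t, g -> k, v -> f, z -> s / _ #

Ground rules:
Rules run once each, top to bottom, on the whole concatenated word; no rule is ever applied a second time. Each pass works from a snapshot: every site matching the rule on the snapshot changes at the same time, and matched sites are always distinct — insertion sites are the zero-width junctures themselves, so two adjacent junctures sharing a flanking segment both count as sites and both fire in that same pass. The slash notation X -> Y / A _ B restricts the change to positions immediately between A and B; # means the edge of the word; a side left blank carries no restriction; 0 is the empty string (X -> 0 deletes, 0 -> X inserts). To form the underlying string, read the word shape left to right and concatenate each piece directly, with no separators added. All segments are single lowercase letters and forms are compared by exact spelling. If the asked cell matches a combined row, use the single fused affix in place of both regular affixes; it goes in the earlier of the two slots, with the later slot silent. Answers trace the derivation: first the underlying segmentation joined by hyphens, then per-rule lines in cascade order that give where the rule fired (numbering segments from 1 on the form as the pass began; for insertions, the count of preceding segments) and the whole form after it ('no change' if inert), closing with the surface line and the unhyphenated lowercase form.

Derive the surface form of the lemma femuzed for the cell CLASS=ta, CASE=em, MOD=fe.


underlying: lag-femuzed-i-ov
1. b -> p, d -> t, g -> k, v -> f, z -> s / _ #: fires at position(s) 13: lagfemuzediof
surface: lagfemuzediof


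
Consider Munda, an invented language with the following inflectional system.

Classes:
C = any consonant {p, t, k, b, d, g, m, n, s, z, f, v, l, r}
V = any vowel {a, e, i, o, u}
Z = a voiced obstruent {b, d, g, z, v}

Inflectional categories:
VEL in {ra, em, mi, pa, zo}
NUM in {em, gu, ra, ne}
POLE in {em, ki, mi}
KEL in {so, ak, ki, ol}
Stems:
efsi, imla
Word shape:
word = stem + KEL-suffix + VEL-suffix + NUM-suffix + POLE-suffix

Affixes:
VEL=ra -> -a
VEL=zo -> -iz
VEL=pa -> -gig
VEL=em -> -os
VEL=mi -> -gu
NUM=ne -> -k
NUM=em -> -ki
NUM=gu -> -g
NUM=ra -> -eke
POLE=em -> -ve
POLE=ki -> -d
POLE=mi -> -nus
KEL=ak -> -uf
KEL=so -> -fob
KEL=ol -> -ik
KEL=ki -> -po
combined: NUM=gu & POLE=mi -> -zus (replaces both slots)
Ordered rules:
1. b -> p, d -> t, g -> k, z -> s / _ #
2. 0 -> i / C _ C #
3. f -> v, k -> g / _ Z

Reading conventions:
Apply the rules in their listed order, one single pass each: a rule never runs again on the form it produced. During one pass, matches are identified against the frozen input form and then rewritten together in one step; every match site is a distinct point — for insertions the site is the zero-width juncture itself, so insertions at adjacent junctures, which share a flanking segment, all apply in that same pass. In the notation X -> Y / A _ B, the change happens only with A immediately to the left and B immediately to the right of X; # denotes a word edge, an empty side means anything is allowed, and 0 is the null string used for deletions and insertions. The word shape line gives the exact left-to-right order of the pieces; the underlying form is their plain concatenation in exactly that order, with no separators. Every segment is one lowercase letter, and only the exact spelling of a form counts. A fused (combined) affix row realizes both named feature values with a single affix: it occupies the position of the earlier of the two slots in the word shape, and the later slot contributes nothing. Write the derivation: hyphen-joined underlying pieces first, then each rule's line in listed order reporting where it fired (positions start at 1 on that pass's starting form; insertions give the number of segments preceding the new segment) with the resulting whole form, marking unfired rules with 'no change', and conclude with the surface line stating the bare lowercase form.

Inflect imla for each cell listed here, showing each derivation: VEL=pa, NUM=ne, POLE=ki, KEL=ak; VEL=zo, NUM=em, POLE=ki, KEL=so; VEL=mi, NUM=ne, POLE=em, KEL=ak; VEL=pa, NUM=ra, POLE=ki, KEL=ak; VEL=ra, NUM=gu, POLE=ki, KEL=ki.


cell VEL=pa, NUM=ne, POLE=ki, KEL=ak:
underlying: imla-uf-gig-k-d
1. b -> p, d -> t, g -> k, z -> s / _ #: fires at position(s) 11: imlaufgigkt
2. 0 -> i / C _ C #: inserts after position(s) 10: imlaufgigkit
3. f -> v, k -> g / _ Z: fires at position(s) 6: imlauvgigkit
surface: imlauvgigkit

cell VEL=zo, NUM=em, POLE=ki, KEL=so:
underlying: imla-fob-iz-ki-d
1. b -> p, d -> t, g -> k, z -> s / _ #: fires at position(s) 12: imlafobizkit
2. 0 -> i / C _ C #: no change
3. f -> v, k -> g / _ Z: no change
surface: imlafobizkit

cell VEL=mi, NUM=ne, POLE=em, KEL=ak:
underlying: imla-uf-gu-k-ve
1. b -> p, d -> t, g -> k, z -> s / _ #: no change
2. 0 -> i / C _ C #: no change
3. f -> v, k -> g / _ Z: fires at position(s) 6, 9: imlauvgugve
surface: imlauvgugve

cell VEL=pa, NUM=ra, POLE=ki, KEL=ak:
underlying: imla-uf-gig-eke-d
1. b -> p, d -> t, g -> k, z -> s / _ #: fires at position(s) 13: imlaufgigeket
2. 0 -> i / C _ C #: no change
3. f -> v, k -> g / _ Z: fires at position(s) 6: imlauvgigeket
surface: imlauvgigeket

cell VEL=ra, NUM=gu, POLE=ki, KEL=ki:
underlying: imla-po-a-g-d
1. b -> p, d -> t, g -> k, z -> s / _ #: fires at position(s) 9: imlapoagt
2. 0 -> i / C _ C #: inserts after position(s) 8: imlapoagit
3. f -> v, k -> g / _ Z: no change
surface: imlapoagit
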